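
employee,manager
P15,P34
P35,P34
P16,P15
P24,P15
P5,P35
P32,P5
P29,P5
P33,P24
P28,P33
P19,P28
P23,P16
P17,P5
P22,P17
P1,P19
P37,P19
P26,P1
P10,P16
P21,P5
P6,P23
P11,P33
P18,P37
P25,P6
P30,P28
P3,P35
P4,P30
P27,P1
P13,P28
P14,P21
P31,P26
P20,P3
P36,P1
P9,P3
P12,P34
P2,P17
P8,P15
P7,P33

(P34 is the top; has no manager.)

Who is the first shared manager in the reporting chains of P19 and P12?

P34

P19's chain of managers is P28, P33, P24, P15, P34. P12's chain of managers is P34. The first manager that appears in both chains is P34.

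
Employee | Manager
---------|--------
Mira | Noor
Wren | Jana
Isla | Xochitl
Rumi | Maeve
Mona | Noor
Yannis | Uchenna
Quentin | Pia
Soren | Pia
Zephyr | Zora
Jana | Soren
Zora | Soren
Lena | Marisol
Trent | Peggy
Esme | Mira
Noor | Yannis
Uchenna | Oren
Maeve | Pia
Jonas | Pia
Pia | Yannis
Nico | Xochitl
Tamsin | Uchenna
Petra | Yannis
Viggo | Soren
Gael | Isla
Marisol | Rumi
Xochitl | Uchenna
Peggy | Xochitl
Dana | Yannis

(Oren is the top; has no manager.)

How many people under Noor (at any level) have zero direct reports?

The people in Noor's organization with no one reporting to them are Mona, Esme. That is 2.

2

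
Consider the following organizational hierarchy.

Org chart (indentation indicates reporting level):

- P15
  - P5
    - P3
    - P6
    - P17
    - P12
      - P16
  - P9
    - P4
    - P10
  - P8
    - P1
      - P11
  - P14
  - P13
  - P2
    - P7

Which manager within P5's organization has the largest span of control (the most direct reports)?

Direct-report counts within P5's organization: P5 has 4; P12 has 1. The largest is 4, held by P5.

P5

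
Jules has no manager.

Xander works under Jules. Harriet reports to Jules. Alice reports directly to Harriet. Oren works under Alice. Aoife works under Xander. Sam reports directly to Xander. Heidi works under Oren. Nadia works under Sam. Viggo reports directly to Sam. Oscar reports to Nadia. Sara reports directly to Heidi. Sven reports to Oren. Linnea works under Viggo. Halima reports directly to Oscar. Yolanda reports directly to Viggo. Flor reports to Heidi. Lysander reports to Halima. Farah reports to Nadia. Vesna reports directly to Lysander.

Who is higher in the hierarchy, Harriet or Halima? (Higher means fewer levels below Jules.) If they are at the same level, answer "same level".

Harriet is 1 level below Jules; Halima is 5. Harriet is higher.

Harriet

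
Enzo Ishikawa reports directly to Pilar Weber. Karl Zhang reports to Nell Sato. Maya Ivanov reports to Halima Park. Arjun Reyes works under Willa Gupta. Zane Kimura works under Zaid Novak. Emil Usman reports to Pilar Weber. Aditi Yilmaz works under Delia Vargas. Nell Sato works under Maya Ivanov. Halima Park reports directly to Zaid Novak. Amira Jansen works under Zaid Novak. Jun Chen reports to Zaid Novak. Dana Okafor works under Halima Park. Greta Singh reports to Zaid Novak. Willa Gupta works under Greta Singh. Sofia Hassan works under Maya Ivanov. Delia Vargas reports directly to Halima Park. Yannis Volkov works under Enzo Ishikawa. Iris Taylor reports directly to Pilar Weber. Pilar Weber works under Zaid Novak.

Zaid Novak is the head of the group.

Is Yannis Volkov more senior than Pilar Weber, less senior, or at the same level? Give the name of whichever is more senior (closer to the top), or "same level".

Pilar Weber

Yannis Volkov is 3 levels below Zaid Novak; Pilar Weber is 1. Pilar Weber is higher.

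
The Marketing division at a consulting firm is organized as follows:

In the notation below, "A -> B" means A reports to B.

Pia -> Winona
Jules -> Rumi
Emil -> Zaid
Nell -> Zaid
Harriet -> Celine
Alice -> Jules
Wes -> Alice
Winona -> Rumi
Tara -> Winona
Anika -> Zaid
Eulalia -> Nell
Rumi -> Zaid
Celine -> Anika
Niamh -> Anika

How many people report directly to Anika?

2

Anika directly manages Celine, Niamh. That is 2 direct reports.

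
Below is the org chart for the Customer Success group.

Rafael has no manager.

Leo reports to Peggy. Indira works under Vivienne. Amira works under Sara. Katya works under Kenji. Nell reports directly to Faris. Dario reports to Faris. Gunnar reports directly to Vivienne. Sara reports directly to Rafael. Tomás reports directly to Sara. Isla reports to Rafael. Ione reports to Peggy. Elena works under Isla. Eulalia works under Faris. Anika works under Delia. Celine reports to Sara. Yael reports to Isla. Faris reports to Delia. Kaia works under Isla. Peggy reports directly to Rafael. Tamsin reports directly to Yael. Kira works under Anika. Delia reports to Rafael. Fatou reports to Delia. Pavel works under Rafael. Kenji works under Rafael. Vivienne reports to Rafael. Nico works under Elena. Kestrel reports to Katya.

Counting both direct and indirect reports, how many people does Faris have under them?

3

Faris directly manages Dario, Nell, Eulalia. Dario has no reports. Nell has no reports. Eulalia has no reports. So Faris's organization is 3 direct reports plus everyone under them: 1 + 1 + 1 = 3.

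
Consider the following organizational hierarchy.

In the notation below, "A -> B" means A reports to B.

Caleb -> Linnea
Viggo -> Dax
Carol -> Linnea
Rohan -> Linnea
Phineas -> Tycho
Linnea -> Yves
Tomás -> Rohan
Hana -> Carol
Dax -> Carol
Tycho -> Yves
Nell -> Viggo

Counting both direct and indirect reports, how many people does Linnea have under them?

Linnea directly manages Carol, Rohan, Caleb. Under Carol: Hana, Dax, Viggo, Nell (4). Under Rohan: Tomás (1). Caleb has no reports. So Linnea's organization is 3 direct reports plus everyone under them: 5 + 2 + 1 = 8.

8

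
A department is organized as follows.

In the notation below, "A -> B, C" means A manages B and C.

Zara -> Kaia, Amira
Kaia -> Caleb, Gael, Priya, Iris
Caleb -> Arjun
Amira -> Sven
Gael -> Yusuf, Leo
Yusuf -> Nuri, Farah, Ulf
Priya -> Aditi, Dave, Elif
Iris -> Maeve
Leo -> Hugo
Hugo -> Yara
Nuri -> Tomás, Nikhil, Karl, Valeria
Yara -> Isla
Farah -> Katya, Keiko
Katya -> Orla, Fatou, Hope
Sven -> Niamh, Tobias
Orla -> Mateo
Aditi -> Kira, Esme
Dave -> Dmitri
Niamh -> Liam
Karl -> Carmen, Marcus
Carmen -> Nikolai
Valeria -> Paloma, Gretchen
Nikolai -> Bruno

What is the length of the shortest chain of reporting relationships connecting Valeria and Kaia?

4

Valeria is in Kaia's organization: the chain from Valeria up to Kaia is Valeria → Nuri → Yusuf → Gael → Kaia, which is 4 links.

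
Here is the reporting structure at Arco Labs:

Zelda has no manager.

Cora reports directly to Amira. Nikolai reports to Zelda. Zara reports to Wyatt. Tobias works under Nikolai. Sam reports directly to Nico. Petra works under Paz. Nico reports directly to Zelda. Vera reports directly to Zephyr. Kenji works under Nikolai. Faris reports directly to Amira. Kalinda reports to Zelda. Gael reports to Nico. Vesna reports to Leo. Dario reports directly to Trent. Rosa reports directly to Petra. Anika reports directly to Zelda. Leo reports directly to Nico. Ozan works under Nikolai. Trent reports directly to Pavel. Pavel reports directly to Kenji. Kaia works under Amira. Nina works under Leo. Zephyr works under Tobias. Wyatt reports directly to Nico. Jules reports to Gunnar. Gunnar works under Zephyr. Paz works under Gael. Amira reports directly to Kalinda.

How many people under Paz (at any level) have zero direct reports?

1

The only person in Paz's organization with no one reporting to them is Rosa. That is 1.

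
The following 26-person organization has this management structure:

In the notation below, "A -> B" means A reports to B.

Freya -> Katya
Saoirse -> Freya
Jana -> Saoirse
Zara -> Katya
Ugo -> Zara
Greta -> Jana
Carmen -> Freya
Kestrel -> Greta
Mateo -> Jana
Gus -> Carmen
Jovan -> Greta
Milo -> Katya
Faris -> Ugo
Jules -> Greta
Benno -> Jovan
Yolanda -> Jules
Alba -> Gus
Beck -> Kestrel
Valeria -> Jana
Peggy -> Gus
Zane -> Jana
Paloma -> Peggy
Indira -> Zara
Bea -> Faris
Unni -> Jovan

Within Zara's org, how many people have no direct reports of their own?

The people in Zara's organization with no one reporting to them are Indira, Bea. That is 2.

2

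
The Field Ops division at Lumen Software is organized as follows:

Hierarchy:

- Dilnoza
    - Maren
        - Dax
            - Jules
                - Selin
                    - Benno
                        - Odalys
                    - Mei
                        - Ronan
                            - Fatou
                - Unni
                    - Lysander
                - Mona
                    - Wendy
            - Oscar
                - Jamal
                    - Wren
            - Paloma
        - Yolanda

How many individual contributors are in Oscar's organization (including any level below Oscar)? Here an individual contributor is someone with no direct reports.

1

The only person in Oscar's organization with no one reporting to them is Wren. That is 1.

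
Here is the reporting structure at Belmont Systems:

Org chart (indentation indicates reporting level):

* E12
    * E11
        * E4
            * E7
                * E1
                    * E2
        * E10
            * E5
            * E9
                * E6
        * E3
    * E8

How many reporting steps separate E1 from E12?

4

Chain from E1 up to E12: E1 → E7 → E4 → E11 → E12. That is 4 steps up, so E1 is 4 levels below E12.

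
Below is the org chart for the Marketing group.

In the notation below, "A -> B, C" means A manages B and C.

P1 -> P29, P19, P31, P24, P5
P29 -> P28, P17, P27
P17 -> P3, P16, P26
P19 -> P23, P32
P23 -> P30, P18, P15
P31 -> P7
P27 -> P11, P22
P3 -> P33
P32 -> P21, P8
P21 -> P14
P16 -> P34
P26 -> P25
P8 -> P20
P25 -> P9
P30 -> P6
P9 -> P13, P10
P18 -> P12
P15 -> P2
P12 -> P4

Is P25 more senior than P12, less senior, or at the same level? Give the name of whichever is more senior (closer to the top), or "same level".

same level

Both P25 and P12 are 4 levels below P1.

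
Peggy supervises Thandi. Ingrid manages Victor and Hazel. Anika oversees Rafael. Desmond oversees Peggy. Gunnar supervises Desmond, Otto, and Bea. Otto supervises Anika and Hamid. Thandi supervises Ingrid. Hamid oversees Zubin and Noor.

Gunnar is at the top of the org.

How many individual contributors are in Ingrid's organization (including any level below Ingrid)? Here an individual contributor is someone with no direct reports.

The people in Ingrid's organization with no one reporting to them are Hazel, Victor. That is 2.

2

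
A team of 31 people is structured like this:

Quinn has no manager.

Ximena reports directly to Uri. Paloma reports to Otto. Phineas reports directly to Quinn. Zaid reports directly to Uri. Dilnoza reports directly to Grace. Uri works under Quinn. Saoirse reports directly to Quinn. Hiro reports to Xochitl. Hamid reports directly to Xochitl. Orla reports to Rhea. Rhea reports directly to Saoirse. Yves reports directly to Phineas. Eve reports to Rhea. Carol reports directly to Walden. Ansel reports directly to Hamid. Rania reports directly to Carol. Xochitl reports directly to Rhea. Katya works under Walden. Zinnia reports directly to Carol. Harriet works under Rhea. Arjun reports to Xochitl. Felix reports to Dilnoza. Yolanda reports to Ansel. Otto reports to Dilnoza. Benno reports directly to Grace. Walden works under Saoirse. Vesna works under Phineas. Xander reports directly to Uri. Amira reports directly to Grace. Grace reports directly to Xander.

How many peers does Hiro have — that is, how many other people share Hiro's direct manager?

2

Hiro reports to Xochitl. Xochitl's other direct reports are Hamid, Arjun — 2 peers.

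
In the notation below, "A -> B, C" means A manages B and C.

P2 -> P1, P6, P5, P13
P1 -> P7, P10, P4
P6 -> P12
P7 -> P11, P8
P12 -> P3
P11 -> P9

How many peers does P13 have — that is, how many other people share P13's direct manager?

3

P13 reports to P2. P2's other direct reports are P1, P6, P5 — 3 peers.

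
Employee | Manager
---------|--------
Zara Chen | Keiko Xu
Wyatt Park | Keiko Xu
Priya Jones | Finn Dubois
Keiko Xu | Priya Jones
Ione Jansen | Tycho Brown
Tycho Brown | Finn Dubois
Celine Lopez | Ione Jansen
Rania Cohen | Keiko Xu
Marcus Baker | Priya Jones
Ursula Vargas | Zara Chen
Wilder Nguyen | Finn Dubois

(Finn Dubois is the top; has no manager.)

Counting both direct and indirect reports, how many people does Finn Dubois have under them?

11

Finn Dubois directly manages Priya Jones, Wilder Nguyen, Tycho Brown. Under Priya Jones: Marcus Baker, Keiko Xu, Wyatt Park, Rania Cohen, Zara Chen, Ursula Vargas (6). Wilder Nguyen has no reports. Under Tycho Brown: Ione Jansen, Celine Lopez (2). So Finn Dubois's organization is 3 direct reports plus everyone under them: 7 + 1 + 3 = 11.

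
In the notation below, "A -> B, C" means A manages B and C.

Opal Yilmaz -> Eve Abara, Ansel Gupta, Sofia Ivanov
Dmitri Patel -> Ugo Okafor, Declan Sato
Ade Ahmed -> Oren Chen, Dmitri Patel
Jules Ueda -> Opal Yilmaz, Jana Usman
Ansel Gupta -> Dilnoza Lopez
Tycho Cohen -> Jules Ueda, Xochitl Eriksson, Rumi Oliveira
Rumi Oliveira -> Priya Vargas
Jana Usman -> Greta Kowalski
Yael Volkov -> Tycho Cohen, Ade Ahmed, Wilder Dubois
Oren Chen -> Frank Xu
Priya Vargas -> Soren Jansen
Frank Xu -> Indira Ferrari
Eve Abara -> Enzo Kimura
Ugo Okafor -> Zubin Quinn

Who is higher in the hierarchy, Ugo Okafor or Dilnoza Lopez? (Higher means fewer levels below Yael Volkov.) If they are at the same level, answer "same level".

Ugo Okafor is 3 levels below Yael Volkov; Dilnoza Lopez is 5. Ugo Okafor is higher.

Ugo Okafor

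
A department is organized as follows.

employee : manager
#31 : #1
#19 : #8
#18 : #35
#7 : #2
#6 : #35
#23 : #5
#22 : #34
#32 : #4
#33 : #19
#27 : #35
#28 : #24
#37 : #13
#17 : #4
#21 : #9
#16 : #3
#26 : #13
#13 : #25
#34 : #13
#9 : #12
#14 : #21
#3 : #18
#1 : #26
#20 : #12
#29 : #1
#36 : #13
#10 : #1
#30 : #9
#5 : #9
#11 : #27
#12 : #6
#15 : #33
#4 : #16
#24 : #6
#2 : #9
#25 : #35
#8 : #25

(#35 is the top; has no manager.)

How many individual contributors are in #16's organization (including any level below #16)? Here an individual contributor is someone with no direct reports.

2

The people in #16's organization with no one reporting to them are #17, #32. That is 2.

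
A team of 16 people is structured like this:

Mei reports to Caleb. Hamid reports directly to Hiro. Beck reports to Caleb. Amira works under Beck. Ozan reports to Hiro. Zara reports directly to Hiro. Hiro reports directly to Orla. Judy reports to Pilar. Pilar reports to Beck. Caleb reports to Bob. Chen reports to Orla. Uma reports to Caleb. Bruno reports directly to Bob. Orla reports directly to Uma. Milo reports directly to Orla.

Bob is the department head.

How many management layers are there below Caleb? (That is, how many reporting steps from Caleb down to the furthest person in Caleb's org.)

The longest chain under Caleb runs Caleb → Uma → Orla → Hiro → Ozan, which is 4 levels below Caleb.

4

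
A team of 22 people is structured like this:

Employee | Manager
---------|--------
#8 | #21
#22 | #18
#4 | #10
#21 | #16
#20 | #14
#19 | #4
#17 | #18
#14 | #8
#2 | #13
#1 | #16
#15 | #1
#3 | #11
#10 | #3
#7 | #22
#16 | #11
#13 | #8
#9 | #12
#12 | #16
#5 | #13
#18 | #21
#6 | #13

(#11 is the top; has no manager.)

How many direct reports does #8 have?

2

#8 directly manages #13, #14. That is 2 direct reports.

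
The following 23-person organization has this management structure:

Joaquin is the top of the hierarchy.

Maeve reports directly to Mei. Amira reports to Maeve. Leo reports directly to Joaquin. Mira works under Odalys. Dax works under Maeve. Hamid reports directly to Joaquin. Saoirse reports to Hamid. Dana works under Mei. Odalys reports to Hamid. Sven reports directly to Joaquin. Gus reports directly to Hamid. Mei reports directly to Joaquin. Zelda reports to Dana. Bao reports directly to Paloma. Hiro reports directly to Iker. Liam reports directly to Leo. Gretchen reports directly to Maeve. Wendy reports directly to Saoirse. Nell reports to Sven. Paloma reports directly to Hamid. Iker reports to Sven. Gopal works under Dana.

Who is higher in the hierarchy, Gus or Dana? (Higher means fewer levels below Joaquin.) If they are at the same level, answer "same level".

same level

Both Gus and Dana are 2 levels below Joaquin.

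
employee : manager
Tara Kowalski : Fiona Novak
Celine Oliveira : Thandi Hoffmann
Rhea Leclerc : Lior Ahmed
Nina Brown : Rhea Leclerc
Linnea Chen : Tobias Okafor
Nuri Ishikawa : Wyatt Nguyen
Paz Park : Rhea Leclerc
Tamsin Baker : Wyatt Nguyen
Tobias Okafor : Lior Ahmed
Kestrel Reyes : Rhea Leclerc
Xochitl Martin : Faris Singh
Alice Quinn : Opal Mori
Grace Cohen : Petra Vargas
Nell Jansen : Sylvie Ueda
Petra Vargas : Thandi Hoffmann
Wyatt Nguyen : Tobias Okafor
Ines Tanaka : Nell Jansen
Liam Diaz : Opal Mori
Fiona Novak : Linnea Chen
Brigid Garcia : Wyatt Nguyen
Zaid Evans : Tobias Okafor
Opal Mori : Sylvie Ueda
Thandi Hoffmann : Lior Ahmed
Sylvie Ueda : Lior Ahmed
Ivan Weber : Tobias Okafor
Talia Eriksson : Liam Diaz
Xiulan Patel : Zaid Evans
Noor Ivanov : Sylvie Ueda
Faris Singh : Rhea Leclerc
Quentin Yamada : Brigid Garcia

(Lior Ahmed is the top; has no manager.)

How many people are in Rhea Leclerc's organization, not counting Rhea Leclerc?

Rhea Leclerc directly manages Faris Singh, Kestrel Reyes, Nina Brown, Paz Park. Under Faris Singh: Xochitl Martin (1). Kestrel Reyes has no reports. Nina Brown has no reports. Paz Park has no reports. So Rhea Leclerc's organization is 4 direct reports plus everyone under them: 2 + 1 + 1 + 1 = 5.

5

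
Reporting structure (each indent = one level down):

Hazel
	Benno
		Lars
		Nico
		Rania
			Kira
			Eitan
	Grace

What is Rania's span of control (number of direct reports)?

Rania directly manages Kira, Eitan. That is 2 direct reports.

2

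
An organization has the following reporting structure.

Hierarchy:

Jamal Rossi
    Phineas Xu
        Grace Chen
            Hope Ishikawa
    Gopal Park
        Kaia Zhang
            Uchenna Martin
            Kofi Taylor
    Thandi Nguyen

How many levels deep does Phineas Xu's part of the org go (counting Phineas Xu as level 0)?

2

The longest chain under Phineas Xu runs Phineas Xu → Grace Chen → Hope Ishikawa, which is 2 levels below Phineas Xu.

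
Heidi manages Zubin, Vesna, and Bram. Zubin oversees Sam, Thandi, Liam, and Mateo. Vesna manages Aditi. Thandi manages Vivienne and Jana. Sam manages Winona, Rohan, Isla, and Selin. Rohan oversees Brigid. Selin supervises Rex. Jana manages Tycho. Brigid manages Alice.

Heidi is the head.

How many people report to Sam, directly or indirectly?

7

Sam directly manages Rohan, Isla, Selin, Winona. Under Rohan: Brigid, Alice (2). Isla has no reports. Under Selin: Rex (1). Winona has no reports. So Sam's organization is 4 direct reports plus everyone under them: 3 + 1 + 2 + 1 = 7.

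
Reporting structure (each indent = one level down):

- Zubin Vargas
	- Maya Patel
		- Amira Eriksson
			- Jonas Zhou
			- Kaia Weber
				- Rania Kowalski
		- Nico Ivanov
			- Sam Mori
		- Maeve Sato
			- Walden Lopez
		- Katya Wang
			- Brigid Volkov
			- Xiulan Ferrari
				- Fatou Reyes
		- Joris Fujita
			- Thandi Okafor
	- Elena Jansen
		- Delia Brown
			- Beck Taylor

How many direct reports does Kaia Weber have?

Kaia Weber directly manages Rania Kowalski. That is 1 direct report.

1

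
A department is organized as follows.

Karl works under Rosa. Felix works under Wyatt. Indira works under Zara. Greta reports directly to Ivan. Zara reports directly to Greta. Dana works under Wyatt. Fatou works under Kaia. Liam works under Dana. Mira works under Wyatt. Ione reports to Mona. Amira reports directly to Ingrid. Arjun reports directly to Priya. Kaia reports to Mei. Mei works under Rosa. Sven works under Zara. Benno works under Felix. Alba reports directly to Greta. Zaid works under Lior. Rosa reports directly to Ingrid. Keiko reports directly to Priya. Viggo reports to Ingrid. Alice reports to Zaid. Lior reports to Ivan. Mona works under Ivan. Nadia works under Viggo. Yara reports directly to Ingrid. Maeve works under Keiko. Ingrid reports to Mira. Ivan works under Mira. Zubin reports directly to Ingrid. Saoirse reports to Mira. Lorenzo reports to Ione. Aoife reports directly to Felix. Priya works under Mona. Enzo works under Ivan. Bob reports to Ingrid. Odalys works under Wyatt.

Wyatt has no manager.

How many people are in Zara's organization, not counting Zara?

Zara directly manages Sven, Indira. Sven has no reports. Indira has no reports. So Zara's organization is 2 direct reports plus everyone under them: 1 + 1 = 2.

2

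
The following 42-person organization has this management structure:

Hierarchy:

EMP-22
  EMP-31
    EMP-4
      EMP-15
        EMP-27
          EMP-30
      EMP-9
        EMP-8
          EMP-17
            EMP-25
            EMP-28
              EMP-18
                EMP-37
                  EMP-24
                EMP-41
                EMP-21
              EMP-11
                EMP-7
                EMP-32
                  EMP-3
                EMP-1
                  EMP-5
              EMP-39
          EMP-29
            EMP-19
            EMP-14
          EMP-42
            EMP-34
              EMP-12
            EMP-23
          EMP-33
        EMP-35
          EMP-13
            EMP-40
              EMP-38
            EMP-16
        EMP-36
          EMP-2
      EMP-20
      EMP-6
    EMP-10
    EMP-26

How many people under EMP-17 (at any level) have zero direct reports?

The people in EMP-17's organization with no one reporting to them are EMP-39, EMP-5, EMP-3, EMP-7, EMP-21, EMP-41, EMP-24, EMP-25. That is 8.

8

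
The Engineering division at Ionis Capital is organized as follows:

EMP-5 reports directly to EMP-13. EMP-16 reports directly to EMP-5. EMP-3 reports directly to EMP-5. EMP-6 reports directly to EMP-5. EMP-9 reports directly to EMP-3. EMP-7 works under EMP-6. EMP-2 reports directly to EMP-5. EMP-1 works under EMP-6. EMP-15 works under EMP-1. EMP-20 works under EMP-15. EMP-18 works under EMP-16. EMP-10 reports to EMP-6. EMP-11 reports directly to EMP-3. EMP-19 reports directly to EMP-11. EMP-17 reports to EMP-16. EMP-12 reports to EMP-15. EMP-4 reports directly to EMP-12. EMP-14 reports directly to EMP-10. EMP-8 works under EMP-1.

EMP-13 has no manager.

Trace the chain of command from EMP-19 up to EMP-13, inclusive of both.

EMP-19 reports to EMP-11. EMP-11 reports to EMP-3. EMP-3 reports to EMP-5. EMP-5 reports to EMP-13. EMP-13 is at the top.

EMP-19 -> EMP-11 -> EMP-3 -> EMP-5 -> EMP-13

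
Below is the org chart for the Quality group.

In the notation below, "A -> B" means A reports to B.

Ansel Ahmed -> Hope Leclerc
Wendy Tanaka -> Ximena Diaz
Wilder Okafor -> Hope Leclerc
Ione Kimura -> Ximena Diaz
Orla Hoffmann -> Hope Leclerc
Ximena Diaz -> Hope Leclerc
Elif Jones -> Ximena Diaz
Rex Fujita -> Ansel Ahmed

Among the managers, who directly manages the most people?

Direct-report counts: Hope Leclerc has 4; Ansel Ahmed has 1; Ximena Diaz has 3. The largest is 4, held by Hope Leclerc.

Hope Leclerc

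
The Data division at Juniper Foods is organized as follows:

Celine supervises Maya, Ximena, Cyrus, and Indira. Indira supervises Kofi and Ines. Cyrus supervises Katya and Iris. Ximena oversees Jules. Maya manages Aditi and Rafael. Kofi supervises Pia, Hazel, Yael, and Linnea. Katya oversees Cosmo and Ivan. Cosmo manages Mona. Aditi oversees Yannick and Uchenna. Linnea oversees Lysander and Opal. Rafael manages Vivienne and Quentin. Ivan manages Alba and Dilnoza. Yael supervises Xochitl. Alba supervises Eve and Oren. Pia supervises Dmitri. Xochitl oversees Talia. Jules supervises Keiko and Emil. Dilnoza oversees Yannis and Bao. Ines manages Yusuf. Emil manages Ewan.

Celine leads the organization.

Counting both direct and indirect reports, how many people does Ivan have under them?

Ivan directly manages Alba, Dilnoza. Under Alba: Oren, Eve (2). Under Dilnoza: Bao, Yannis (2). So Ivan's organization is 2 direct reports plus everyone under them: 3 + 3 = 6.

6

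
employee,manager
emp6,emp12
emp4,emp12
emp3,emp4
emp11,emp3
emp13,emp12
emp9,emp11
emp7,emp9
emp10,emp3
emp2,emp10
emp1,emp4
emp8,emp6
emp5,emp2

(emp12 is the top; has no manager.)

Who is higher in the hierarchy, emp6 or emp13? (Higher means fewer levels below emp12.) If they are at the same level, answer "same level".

Both emp6 and emp13 are 1 level below emp12.

same level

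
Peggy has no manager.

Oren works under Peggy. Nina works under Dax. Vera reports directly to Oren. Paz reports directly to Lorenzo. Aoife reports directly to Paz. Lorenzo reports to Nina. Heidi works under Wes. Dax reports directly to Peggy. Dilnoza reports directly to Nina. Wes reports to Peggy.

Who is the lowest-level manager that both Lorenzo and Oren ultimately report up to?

Lorenzo's chain of managers is Nina, Dax, Peggy. Oren's chain of managers is Peggy. The first manager that appears in both chains is Peggy.

Peggy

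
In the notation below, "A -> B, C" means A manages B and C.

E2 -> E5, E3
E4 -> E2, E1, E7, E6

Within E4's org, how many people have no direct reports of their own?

The people in E4's organization with no one reporting to them are E6, E7, E1, E3, E5. That is 5.

5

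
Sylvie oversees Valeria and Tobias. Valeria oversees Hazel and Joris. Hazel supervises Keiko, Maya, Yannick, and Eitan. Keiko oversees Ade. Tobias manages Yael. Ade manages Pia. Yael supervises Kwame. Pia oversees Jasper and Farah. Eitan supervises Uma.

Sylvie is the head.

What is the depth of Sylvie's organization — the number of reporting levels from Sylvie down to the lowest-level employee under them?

The longest chain under Sylvie runs Sylvie → Valeria → Hazel → Keiko → Ade → Pia → Farah, which is 6 levels below Sylvie.

6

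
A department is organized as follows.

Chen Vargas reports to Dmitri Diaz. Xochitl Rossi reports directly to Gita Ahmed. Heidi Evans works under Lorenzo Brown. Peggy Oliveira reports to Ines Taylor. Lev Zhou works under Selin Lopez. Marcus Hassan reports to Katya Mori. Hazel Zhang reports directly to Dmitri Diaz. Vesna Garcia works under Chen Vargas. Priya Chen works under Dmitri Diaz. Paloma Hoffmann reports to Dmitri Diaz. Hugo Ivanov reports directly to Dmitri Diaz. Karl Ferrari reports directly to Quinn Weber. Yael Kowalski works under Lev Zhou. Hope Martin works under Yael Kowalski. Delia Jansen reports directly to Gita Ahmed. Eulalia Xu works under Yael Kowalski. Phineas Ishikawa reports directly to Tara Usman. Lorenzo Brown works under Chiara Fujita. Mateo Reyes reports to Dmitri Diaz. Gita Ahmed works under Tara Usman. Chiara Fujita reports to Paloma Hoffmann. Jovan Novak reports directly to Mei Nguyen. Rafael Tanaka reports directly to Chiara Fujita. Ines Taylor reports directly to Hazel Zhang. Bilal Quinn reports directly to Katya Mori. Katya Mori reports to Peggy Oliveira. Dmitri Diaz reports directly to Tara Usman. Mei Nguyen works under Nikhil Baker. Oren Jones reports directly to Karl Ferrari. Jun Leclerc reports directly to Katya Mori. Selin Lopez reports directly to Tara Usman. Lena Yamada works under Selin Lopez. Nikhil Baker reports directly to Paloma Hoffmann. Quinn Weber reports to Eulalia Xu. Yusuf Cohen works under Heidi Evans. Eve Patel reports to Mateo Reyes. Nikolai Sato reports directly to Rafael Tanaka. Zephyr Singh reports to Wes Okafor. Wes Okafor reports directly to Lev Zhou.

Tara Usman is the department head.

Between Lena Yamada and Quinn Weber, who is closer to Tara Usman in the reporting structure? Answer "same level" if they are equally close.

Lena Yamada is 2 levels below Tara Usman; Quinn Weber is 5. Lena Yamada is higher.

Lena Yamada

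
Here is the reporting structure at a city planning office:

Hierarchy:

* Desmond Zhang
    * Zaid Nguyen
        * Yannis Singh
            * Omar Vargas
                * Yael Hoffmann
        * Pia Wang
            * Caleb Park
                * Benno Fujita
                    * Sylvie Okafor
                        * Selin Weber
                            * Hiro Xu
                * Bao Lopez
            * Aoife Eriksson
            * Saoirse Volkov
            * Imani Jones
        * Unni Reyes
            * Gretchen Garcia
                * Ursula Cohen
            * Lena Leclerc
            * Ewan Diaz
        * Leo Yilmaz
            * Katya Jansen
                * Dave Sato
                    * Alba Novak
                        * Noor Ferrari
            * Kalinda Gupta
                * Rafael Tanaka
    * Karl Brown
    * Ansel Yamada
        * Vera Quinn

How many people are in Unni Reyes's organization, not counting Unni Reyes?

4

Unni Reyes directly manages Gretchen Garcia, Lena Leclerc, Ewan Diaz. Under Gretchen Garcia: Ursula Cohen (1). Lena Leclerc has no reports. Ewan Diaz has no reports. So Unni Reyes's organization is 3 direct reports plus everyone under them: 2 + 1 + 1 = 4.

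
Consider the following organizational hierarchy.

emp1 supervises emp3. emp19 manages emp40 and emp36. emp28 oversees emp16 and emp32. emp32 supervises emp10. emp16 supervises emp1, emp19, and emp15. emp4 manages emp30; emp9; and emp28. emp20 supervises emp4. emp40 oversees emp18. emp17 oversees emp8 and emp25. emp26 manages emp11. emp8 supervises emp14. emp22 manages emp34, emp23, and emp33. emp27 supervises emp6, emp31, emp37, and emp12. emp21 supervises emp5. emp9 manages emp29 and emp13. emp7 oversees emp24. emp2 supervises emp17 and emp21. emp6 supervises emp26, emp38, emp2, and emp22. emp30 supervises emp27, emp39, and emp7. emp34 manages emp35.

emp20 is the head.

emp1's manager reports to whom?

emp28

emp1 reports to emp16, and emp16 reports to emp28. So emp1's skip-level manager is emp28.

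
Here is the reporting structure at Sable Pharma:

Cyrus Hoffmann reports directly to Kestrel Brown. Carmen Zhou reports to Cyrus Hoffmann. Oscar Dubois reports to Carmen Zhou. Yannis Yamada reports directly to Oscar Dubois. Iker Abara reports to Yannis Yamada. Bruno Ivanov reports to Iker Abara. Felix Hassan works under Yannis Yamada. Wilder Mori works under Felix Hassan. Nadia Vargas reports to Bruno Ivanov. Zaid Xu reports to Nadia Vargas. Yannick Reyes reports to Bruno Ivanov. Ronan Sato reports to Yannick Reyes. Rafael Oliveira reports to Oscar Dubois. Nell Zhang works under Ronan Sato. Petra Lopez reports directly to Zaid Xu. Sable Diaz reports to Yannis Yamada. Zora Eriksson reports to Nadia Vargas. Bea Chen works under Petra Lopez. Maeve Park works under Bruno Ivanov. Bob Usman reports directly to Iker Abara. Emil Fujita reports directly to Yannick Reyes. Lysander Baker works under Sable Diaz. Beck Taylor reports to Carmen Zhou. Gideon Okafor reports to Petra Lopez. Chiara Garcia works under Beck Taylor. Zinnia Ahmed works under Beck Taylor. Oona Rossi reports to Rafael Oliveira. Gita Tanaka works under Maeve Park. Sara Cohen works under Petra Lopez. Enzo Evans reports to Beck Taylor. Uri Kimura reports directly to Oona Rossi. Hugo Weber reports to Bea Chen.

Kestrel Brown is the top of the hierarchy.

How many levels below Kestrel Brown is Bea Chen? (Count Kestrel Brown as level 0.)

Chain from Bea Chen up to Kestrel Brown: Bea Chen → Petra Lopez → Zaid Xu → Nadia Vargas → Bruno Ivanov → Iker Abara → Yannis Yamada → Oscar Dubois → Carmen Zhou → Cyrus Hoffmann → Kestrel Brown. That is 10 steps up, so Bea Chen is 10 levels below Kestrel Brown.

10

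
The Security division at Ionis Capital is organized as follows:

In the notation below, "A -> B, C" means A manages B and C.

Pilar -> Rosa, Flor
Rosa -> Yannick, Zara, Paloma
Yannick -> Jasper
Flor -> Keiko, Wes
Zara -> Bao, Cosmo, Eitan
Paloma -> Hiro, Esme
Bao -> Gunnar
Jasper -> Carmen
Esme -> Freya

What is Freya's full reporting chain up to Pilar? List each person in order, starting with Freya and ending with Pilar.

Freya reports to Esme. Esme reports to Paloma. Paloma reports to Rosa. Rosa reports to Pilar. Pilar is at the top.

Freya -> Esme -> Paloma -> Rosa -> Pilar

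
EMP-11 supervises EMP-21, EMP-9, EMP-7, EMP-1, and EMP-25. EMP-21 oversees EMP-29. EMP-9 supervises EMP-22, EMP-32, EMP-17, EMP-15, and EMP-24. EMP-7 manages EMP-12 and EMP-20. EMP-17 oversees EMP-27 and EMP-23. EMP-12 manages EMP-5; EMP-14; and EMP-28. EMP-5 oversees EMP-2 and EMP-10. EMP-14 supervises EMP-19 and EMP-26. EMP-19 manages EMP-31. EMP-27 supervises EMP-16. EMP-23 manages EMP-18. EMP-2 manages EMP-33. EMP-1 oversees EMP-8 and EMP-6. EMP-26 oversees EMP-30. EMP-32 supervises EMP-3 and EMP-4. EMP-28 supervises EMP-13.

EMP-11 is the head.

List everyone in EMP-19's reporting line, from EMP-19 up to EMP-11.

EMP-19 reports to EMP-14. EMP-14 reports to EMP-12. EMP-12 reports to EMP-7. EMP-7 reports to EMP-11. EMP-11 is at the top.

EMP-19 -> EMP-14 -> EMP-12 -> EMP-7 -> EMP-11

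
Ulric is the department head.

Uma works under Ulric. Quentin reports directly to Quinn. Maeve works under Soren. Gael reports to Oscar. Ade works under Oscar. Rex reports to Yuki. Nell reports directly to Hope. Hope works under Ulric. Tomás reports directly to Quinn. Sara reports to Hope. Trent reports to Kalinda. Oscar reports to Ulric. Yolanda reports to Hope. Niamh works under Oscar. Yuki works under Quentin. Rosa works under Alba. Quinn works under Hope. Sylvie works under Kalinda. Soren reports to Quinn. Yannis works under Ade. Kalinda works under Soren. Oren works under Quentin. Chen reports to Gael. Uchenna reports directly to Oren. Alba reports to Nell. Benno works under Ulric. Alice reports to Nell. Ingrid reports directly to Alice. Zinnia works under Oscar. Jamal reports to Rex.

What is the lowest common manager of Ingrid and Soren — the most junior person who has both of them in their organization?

Hope

Ingrid's chain of managers is Alice, Nell, Hope, Ulric. Soren's chain of managers is Quinn, Hope, Ulric. The first manager that appears in both chains is Hope.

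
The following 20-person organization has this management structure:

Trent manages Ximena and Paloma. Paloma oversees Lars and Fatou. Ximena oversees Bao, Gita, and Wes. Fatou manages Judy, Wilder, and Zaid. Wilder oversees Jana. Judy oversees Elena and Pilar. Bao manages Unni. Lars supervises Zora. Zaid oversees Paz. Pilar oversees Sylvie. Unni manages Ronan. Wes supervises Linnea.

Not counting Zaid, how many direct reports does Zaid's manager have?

Zaid reports to Fatou. Fatou's other direct reports are Wilder, Judy — 2 peers.

2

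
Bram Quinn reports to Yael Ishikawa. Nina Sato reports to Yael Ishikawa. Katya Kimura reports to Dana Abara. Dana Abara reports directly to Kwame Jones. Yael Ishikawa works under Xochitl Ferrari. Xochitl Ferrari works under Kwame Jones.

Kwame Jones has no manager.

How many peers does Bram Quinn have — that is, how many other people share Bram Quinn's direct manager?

Bram Quinn reports to Yael Ishikawa. Yael Ishikawa's other direct reports are Nina Sato — 1 peer.

1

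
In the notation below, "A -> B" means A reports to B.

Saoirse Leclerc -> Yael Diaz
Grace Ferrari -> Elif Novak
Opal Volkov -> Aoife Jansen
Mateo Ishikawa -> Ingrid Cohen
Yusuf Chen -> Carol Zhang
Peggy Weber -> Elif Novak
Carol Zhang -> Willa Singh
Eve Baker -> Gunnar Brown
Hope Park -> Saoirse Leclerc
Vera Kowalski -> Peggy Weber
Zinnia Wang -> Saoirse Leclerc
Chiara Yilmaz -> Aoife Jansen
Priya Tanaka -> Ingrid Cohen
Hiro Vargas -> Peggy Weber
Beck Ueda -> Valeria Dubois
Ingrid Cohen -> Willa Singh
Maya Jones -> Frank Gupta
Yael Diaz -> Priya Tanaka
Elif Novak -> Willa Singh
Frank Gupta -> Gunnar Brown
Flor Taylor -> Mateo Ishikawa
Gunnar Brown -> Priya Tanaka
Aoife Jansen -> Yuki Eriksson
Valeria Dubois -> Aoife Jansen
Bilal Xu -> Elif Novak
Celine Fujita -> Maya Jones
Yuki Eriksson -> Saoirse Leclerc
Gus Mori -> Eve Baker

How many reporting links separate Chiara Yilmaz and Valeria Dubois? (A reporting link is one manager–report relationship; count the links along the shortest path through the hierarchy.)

Chiara Yilmaz is 1 level below Aoife Jansen, and Valeria Dubois is 1 level below Aoife Jansen (their lowest common manager). The shortest path runs up from Chiara Yilmaz to Aoife Jansen and back down to Valeria Dubois: 1 + 1 = 2 links.

2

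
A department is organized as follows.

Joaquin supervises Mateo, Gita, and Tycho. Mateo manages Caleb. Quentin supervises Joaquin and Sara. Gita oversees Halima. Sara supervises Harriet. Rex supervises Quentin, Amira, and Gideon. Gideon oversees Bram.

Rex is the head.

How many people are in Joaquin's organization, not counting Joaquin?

Joaquin directly manages Mateo, Gita, Tycho. Under Mateo: Caleb (1). Under Gita: Halima (1). Tycho has no reports. So Joaquin's organization is 3 direct reports plus everyone under them: 2 + 2 + 1 = 5.

5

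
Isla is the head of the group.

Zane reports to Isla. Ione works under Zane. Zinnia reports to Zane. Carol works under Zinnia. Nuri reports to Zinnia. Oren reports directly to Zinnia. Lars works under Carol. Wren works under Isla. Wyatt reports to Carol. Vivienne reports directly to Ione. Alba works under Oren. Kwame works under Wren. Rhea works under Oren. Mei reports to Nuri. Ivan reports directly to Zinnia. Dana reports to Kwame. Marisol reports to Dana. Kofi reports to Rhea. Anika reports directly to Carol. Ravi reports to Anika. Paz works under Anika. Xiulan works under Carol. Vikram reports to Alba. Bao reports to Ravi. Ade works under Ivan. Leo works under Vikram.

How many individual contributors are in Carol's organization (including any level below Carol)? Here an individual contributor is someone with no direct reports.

The people in Carol's organization with no one reporting to them are Xiulan, Paz, Bao, Wyatt, Lars. That is 5.

5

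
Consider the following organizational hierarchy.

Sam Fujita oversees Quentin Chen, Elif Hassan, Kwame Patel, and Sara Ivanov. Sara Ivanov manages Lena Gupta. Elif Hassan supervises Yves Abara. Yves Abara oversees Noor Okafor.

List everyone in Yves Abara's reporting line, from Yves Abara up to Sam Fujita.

Yves Abara -> Elif Hassan -> Sam Fujita

Yves Abara reports to Elif Hassan. Elif Hassan reports to Sam Fujita. Sam Fujita is at the top.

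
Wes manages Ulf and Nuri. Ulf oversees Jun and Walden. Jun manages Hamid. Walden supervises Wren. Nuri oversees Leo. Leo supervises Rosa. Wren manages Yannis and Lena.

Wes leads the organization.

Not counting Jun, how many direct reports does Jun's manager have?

1

Jun reports to Ulf. Ulf's other direct reports are Walden — 1 peer.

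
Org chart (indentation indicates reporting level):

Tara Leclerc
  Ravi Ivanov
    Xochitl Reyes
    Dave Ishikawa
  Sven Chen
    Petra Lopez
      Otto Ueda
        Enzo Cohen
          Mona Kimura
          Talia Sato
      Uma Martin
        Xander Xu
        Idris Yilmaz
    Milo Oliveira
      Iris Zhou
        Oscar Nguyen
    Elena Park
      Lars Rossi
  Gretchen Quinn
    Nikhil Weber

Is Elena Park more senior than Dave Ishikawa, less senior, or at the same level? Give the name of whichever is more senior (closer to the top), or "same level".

same level

Both Elena Park and Dave Ishikawa are 2 levels below Tara Leclerc.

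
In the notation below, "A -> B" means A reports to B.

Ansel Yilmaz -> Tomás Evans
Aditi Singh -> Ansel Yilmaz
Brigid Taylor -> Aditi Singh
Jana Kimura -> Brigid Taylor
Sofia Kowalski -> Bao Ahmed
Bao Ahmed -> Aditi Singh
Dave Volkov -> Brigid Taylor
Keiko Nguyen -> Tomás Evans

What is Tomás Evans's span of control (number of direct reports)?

2

Tomás Evans directly manages Keiko Nguyen, Ansel Yilmaz. That is 2 direct reports.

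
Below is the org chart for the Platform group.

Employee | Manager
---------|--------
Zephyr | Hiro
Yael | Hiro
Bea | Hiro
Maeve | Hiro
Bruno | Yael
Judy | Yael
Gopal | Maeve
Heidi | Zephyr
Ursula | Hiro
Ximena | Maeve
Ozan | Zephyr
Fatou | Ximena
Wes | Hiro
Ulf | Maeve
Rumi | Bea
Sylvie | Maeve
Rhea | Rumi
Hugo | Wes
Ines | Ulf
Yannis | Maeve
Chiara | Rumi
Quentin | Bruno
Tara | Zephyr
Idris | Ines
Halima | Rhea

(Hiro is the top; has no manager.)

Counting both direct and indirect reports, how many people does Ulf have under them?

2

Ulf directly manages Ines. Under Ines: Idris (1). That's 2 in total.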